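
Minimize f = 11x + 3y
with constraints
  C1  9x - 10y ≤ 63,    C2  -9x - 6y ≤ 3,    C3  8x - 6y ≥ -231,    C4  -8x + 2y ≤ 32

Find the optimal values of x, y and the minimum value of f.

x = -3, y = 4, minimum f = -21

Feasible corners and f = 11x + 3y:
  (29/12, -33/8) → f = 341/24
  (-3, 4) → f = -21
  (135/16, 199/4) → f = 3873/16
The feasible region is unbounded (it extends along (3, 4), (10, 9)), but f strictly increases along every unbounded feasible direction, so there is no improving ray and the minimum is attained at a vertex.

The optimum lies where -9x - 6y = 3 and -8x + 2y = 32.
Solving simultaneously gives x = -3, y = 4.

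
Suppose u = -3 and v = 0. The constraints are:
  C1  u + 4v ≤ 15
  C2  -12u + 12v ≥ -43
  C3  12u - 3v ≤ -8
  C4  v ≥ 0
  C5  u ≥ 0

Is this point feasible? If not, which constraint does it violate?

not feasible — violates C5

Constraint C5: u = -3, which is not ≥ 0. All other constraints are satisfied.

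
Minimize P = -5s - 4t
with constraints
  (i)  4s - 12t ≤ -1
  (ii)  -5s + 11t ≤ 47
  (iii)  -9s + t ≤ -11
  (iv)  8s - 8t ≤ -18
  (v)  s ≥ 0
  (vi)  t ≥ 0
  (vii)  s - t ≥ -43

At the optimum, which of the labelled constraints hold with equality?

(ii) and (iv)

Corner points and P = -5s - 4t:
  (84/47, 239/47) → P = -1376/47
  (89/24, 143/24) → P = -339/8
  (53/32, 125/32) → P = -765/32

The minimum is at (89/24, 143/24). Substituting into each constraint, equality holds for (ii) and (iv); the remaining constraints have slack.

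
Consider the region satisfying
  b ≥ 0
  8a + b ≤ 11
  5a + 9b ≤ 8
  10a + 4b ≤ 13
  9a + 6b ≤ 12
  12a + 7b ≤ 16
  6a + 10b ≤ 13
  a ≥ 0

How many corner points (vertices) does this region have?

Of the 28 pairwise boundary intersections, those satisfying every inequality are:
  (13/10, 0)
  (0, 0)
  (20/17, 4/17)
  (0, 8/9)
  (5/4, 1/8)

5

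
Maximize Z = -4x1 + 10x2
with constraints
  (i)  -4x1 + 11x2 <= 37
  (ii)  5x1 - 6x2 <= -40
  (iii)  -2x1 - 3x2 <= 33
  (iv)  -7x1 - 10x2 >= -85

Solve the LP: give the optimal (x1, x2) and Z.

x1 = -237/17, x2 = -29/17, maximum Z = 658/17

Corner points and Z = -4x1 + 10x2:
  (-218/31, 25/31) → Z = 1122/31
  (-237/17, -29/17) → Z = 658/17
  (-106/9, -85/27) → Z = 422/27

At the optimal vertex, -4x1 + 11x2 = 37 and -2x1 - 3x2 = 33.
Solving simultaneously gives x1 = -237/17, x2 = -29/17.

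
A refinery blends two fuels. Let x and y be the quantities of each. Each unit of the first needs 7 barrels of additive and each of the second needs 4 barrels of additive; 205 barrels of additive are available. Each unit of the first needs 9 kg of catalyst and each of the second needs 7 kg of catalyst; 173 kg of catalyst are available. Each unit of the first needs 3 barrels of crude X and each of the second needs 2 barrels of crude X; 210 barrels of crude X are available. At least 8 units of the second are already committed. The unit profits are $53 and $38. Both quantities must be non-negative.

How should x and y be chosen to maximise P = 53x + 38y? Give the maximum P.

Extreme points and P = 53x + 38y:
  (0, 173/7) → P = 6574/7
  (0, 8) → P = 304
  (13, 8) → P = 993

The optimum lies where 9x + 7y = 173 and y = 8.
Solving simultaneously gives x = 13, y = 8.

x = 13, y = 8, maximum P = 993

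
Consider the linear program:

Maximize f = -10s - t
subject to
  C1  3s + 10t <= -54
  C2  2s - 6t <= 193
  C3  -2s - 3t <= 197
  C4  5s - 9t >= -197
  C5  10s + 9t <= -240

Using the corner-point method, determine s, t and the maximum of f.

The binding constraints are -2s - 3t = 197 and 5s - 9t = -197.
Solving simultaneously gives s = -788/11, t = -197/11.

s = -788/11, t = -197/11, maximum f = 8077/11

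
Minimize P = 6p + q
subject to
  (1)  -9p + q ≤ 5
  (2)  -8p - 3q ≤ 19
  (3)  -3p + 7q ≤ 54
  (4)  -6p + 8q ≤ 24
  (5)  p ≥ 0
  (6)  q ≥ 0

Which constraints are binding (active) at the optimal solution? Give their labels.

(5) and (6)

Vertices and P = 6p + q:
  (44/3, 14) → P = 102
  (0, 3) → P = 3
  (0, 0) → P = 0
The feasible region is unbounded (it extends along (7, 3), (1, 0)), but P strictly increases along every unbounded feasible direction, so there is no improving ray and the minimum is attained at a vertex.

The minimum is at (0, 0). Substituting into each constraint, equality holds for (5) and (6); the remaining constraints have slack.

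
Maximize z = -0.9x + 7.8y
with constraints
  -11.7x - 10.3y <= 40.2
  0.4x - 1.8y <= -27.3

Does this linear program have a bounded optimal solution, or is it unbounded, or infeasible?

unbounded

From the feasible point (-35355/2518, 30333/2518), moving in the direction (1.8, 0.4) keeps every constraint satisfied while z increases without bound.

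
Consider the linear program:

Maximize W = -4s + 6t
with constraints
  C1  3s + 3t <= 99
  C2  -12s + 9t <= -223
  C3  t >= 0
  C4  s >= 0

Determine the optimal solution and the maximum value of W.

Vertices and W = -4s + 6t:
  (520/21, 173/21) → W = -1042/21
  (33, 0) → W = -132
  (223/12, 0) → W = -223/3

s = 520/21, t = 173/21, maximum W = -1042/21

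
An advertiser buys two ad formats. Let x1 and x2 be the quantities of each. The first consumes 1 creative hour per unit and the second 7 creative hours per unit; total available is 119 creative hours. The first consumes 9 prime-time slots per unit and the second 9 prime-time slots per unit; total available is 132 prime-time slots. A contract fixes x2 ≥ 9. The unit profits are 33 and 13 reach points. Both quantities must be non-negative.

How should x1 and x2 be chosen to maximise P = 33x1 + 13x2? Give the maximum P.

x1 = 17/3, x2 = 9, maximum P = 304

Vertices and P = 33x1 + 13x2:
  (0, 44/3) → P = 572/3
  (0, 9) → P = 117
  (17/3, 9) → P = 304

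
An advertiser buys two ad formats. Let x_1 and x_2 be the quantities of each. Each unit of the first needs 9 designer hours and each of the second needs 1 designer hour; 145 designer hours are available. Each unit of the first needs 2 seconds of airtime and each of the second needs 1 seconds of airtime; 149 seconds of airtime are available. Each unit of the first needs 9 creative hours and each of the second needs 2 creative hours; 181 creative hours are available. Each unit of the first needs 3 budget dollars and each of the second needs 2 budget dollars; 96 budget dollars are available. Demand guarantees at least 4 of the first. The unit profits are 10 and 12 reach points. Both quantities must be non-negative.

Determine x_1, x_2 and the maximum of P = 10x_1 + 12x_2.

Extreme points and P = 10x_1 + 12x_2:
  (145/9, 0) → P = 1450/9
  (4, 0) → P = 40
  (194/15, 143/5) → P = 7088/15
  (4, 42) → P = 544

The binding constraints are 3x_1 + 2x_2 = 96 and x_1 = 4.
Solving simultaneously gives x_1 = 4, x_2 = 42.

x_1 = 4, x_2 = 42, maximum P = 544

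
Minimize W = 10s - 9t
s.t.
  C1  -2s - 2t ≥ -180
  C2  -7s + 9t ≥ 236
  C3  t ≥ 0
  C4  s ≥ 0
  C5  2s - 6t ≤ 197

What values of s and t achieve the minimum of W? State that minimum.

s = 0, t = 90, minimum W = -810

Corner points and W = 10s - 9t:
  (287/8, 433/8) → W = -1027/8
  (0, 90) → W = -810
  (0, 236/9) → W = -236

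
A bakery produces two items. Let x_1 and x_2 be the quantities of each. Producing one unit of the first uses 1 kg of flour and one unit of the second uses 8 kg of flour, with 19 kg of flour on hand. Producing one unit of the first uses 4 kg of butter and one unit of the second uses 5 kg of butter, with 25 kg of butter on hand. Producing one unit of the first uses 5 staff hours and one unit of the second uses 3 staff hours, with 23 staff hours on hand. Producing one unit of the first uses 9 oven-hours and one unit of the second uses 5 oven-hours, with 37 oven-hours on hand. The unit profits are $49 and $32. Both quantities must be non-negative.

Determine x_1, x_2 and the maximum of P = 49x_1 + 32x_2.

x_1 = 3, x_2 = 2, maximum P = 211

At the optimal vertex, x_1 + 8x_2 = 19 and 9x_1 + 5x_2 = 37.
Solving simultaneously gives x_1 = 3, x_2 = 2.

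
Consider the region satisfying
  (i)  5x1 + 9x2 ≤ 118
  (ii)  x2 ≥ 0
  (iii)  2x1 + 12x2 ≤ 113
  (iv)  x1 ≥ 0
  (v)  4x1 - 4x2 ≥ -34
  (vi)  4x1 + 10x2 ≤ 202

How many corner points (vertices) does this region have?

5

Of the 15 pairwise boundary intersections, those satisfying every inequality are:
  (118/5, 0)
  (19/2, 47/6)
  (0, 0)
  (11/14, 65/7)
  (0, 17/2)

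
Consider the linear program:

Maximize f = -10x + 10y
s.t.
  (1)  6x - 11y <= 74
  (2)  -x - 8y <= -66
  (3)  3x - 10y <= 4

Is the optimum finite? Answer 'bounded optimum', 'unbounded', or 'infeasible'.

From the feasible point (232/9, 22/3), moving in the direction (-8, 1) keeps every constraint satisfied while f increases without bound.

unbounded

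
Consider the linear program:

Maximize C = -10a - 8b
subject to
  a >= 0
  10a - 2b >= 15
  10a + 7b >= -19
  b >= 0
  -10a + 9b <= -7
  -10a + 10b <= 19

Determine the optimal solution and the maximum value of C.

Extreme points and C = -10a - 8b:
  (3/2, 0) → C = -15
  (121/70, 8/7) → C = -185/7
  (241/10, 26) → C = -449
The feasible region is unbounded (it extends along (1, 1), (1, 0)), but C strictly decreases along every unbounded feasible direction, so there is no improving ray and the maximum is attained at a vertex.

a = 3/2, b = 0, maximum C = -15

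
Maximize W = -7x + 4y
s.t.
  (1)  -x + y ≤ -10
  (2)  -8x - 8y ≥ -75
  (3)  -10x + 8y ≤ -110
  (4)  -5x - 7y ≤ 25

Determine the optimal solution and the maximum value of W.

The optimum lies where -10x + 8y = -110 and -5x - 7y = 25.
Solving simultaneously gives x = 57/11, y = -80/11.

x = 57/11, y = -80/11, maximum W = -719/11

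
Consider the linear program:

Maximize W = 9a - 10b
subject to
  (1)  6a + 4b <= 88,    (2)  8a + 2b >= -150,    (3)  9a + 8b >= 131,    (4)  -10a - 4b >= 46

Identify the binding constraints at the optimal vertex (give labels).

(3) and (4)

Vertices and W = 9a - 10b:
  (-194/5, 401/5) → W = -5756/5
  (-67/2, 289/4) → W = -1024
  (-731/23, 1199/23) → W = -18569/23
  (-223/11, 431/11) → W = -6317/11

The maximum is at (-223/11, 431/11). Substituting into each constraint, equality holds for (3) and (4); the remaining constraints have slack.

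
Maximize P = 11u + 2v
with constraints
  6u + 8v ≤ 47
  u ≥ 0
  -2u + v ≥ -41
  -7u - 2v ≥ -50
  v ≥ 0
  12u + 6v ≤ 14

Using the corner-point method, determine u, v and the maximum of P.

u = 7/6, v = 0, maximum P = 77/6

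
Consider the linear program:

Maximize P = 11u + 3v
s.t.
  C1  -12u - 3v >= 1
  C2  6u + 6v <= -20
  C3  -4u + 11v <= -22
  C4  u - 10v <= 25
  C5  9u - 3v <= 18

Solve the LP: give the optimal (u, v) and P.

Extreme points and P = 11u + 3v:
  (-44/45, -106/45) → P = -802/45
  (-25/33, -85/33) → P = -530/33
  (-55/29, -78/29) → P = -839/29

At the optimal vertex, 6u + 6v = -20 and u - 10v = 25.
Solving simultaneously gives u = -25/33, v = -85/33.

u = -25/33, v = -85/33, maximum P = -530/33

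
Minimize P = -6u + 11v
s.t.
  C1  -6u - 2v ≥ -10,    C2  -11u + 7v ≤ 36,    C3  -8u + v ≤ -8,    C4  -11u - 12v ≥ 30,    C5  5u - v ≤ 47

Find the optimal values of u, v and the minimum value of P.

Corner points and P = -6u + 11v:
  (18/5, -29/5) → P = -427/5
  (13/2, -29/2) → P = -397/2
  (66/107, -328/107) → P = -4004/107
  (-13, -112) → P = -1154

At the optimal vertex, -8u + v = -8 and 5u - v = 47.
Solving simultaneously gives u = -13, v = -112.

u = -13, v = -112, minimum P = -1154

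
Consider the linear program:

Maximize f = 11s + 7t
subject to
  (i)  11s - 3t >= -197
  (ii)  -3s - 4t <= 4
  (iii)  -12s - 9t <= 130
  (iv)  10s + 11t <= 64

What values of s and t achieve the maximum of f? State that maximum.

s = 300/7, t = -232/7, maximum f = 1676/7

Corner points and f = 11s + 7t:
  (-800/53, 547/53) → f = -4971/53
  (-1975/151, 2674/151) → f = -3007/151
  (300/7, -232/7) → f = 1676/7

At the optimal vertex, -3s - 4t = 4 and 10s + 11t = 64.
Solving simultaneously gives s = 300/7, t = -232/7.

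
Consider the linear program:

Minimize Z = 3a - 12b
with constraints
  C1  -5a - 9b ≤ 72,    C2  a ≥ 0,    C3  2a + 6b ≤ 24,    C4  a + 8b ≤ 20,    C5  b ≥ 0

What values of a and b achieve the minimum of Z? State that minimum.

a = 0, b = 5/2, minimum Z = -30

Corner points and Z = 3a - 12b:
  (0, 5/2) → Z = -30
  (0, 0) → Z = 0
  (36/5, 8/5) → Z = 12/5
  (12, 0) → Z = 36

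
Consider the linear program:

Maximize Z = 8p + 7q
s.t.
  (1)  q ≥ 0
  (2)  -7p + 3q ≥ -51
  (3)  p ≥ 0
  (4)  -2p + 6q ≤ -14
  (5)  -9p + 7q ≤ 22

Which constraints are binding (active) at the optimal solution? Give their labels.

(2) and (4)

Corner points and Z = 8p + 7q:
  (51/7, 0) → Z = 408/7
  (7, 0) → Z = 56
  (22/3, 1/9) → Z = 535/9

The maximum is at (22/3, 1/9). Substituting into each constraint, equality holds for (2) and (4); the remaining constraints have slack.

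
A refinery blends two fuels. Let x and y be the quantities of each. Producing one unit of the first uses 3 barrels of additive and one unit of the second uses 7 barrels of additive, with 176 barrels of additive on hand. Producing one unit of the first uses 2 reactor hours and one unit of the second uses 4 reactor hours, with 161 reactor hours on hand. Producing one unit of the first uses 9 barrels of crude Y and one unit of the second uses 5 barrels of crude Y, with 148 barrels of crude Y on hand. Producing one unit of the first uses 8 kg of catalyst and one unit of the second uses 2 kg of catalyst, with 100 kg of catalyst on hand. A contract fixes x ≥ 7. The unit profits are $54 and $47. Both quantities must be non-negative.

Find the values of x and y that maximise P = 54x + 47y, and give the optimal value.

x = 7, y = 17, maximum P = 1177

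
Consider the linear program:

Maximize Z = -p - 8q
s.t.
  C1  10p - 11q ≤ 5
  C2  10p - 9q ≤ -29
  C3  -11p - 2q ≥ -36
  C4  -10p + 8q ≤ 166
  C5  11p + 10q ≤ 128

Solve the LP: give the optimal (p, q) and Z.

p = -311/5, q = -57, maximum Z = 2591/5

Feasible corners and Z = -p - 8q:
  (-91/5, -17) → Z = 771/5
  (-311/5, -57) → Z = 2591/5
  (38/17, 97/17) → Z = -814/17
  (13/11, 23/2) → Z = -1025/11
  (-159/47, 1553/94) → Z = -6053/47

At the optimal vertex, 10p - 11q = 5 and -10p + 8q = 166.
Solving simultaneously gives p = -311/5, q = -57.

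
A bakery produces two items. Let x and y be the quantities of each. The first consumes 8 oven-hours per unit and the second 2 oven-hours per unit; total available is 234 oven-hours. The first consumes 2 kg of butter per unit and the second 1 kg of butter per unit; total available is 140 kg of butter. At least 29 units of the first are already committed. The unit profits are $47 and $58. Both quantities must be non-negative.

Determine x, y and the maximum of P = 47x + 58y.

Feasible corners and P = 47x + 58y:
  (117/4, 0) → P = 5499/4
  (29, 0) → P = 1363
  (29, 1) → P = 1421

x = 29, y = 1, maximum P = 1421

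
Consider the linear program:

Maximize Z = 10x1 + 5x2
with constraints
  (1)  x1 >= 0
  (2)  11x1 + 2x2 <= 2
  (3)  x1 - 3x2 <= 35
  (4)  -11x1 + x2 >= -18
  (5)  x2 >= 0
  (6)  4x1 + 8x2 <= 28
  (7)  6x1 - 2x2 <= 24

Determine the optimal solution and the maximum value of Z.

x1 = 0, x2 = 1, maximum Z = 5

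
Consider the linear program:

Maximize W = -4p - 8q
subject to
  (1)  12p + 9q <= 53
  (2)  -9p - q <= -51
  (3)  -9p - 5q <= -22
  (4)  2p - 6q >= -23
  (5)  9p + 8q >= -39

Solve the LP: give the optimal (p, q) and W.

p = 155/3, q = -63, maximum W = 892/3

Feasible corners and W = -4p - 8q:
  (406/69, -45/23) → W = -544/69
  (155/3, -63) → W = 892/3
  (233/36, -29/4) → W = 289/9
  (371/27, -61/3) → W = 2908/27

At the optimal vertex, 12p + 9q = 53 and 9p + 8q = -39.
Solving simultaneously gives p = 155/3, q = -63.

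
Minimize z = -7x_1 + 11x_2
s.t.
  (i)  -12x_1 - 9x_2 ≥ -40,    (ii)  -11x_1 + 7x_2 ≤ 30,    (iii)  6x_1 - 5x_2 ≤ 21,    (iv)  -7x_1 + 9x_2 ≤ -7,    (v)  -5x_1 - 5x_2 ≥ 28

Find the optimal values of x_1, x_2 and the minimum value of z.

x_1 = -297/13, x_2 = -411/13, minimum z = -2442/13

Corner points and z = -7x_1 + 11x_2:
  (-297/13, -411/13) → z = -2442/13
  (-319/50, -287/50) → z = -462/25
  (-7/11, -273/55) → z = -2758/55
  (-217/80, -231/80) → z = -511/40

The binding constraints are -11x_1 + 7x_2 = 30 and 6x_1 - 5x_2 = 21.
Solving simultaneously gives x_1 = -297/13, x_2 = -411/13.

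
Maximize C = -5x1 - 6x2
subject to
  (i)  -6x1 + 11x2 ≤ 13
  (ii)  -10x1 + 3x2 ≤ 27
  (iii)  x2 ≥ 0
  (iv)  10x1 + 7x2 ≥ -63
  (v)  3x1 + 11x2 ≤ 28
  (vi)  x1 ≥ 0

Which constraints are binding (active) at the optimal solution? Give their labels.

Feasible corners and C = -5x1 - 6x2:
  (5/3, 23/11) → C = -689/33
  (0, 13/11) → C = -78/11
  (28/3, 0) → C = -140/3
  (0, 0) → C = 0

The maximum is at (0, 0). Substituting into each constraint, equality holds for (iii) and (vi); the remaining constraints have slack.

(iii) and (vi)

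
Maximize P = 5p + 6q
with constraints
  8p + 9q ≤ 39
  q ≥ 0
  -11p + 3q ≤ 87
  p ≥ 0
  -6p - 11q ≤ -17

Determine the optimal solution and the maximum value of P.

p = 0, q = 13/3, maximum P = 26

The binding constraints are 8p + 9q = 39 and p = 0.
Solving simultaneously gives p = 0, q = 13/3.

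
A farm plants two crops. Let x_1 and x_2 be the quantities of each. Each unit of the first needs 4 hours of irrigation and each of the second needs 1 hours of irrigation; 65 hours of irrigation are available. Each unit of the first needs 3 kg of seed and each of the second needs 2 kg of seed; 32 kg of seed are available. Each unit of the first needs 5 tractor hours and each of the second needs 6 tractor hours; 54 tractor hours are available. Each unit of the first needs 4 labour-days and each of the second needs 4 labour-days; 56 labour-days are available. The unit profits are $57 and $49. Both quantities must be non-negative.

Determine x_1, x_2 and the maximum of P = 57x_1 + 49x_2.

x_1 = 21/2, x_2 = 1/4, maximum P = 2443/4

Feasible corners and P = 57x_1 + 49x_2:
  (0, 0) → P = 0
  (0, 9) → P = 441
  (32/3, 0) → P = 608
  (21/2, 1/4) → P = 2443/4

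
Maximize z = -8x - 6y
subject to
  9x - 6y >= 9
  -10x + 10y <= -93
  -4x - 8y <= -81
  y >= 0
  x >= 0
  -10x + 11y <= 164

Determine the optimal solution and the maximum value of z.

Vertices and z = -8x - 6y:
  (259/20, 73/20) → z = -251/2
  (2663/10, 257) → z = -18362/5
  (81/4, 0) → z = -162
The feasible region is unbounded (it extends along (11, 10), (1, 0)), but z strictly decreases along every unbounded feasible direction, so there is no improving ray and the maximum is attained at a vertex.

The optimum lies where -10x + 10y = -93 and -4x - 8y = -81.
Solving simultaneously gives x = 259/20, y = 73/20.

x = 259/20, y = 73/20, maximum z = -251/2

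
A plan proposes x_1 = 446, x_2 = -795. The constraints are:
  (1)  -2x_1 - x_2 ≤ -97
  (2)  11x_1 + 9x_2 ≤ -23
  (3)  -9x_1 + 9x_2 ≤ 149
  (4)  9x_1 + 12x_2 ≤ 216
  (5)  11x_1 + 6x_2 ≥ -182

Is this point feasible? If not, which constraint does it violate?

feasible

(1): -97 ≤ -97 ✓
(2): -2249 ≤ -23 ✓
(3): -11169 ≤ 149 ✓
(4): -5526 ≤ 216 ✓
(5): 136 ≥ -182 ✓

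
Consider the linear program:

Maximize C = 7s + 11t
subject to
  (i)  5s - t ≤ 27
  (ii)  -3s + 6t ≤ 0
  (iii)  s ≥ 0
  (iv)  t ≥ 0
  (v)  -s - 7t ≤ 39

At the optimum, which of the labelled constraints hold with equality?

Feasible corners and C = 7s + 11t:
  (6, 3) → C = 75
  (27/5, 0) → C = 189/5
  (0, 0) → C = 0

The maximum is at (6, 3). Substituting into each constraint, equality holds for (i) and (ii); the remaining constraints have slack.

(i) and (ii)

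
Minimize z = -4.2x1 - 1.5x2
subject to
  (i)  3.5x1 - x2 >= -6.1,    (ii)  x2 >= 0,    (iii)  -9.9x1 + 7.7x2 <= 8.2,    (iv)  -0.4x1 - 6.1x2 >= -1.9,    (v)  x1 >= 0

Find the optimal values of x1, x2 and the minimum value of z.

Vertices and z = -4.2x1 - 1.5x2:
  (19/4, 0) → z = -399/20
  (0, 0) → z = 0
  (0, 19/61) → z = -57/122

The binding constraints are x2 = 0 and -0.4x1 - 6.1x2 = -1.9.
Solving simultaneously gives x1 = 19/4, x2 = 0.

x1 = 4.75, x2 = 0, minimum z = -19.95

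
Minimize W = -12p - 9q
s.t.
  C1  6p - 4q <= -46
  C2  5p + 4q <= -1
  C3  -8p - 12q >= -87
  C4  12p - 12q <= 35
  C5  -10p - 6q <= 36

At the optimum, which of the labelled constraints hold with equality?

Corner points and W = -12p - 9q:
  (-47/11, 56/11) → W = 60/11
  (-105/19, 61/19) → W = 711/19
  (-90/7, 443/28) → W = 333/28
  (-53/4, 193/12) → W = 57/4

The minimum is at (-47/11, 56/11). Substituting into each constraint, equality holds for C1 and C2; the remaining constraints have slack.

C1 and C2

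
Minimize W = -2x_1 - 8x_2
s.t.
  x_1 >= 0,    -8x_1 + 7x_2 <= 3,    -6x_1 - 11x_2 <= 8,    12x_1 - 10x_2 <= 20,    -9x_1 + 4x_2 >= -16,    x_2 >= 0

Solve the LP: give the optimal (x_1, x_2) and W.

x_1 = 4, x_2 = 5, minimum W = -48

The optimum lies where -8x_1 + 7x_2 = 3 and -9x_1 + 4x_2 = -16.
Solving simultaneously gives x_1 = 4, x_2 = 5.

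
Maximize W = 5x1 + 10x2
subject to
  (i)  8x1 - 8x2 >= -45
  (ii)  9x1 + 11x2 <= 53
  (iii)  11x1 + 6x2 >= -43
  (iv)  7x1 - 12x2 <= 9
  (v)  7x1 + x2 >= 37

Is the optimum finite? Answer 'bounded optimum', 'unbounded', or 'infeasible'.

infeasible

The boundaries 8x1 - 8x2 = -45 and 9x1 + 11x2 = 53 meet at (-71/160, 829/160), but that point violates 7x1 + x2 ≥ 37. Every candidate vertex is excluded by some other constraint, so the feasible region is empty.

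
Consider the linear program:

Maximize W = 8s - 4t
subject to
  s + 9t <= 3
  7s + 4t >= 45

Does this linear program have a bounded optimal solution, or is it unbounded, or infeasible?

unbounded

From the feasible point (393/59, -24/59), moving in the direction (4, -7) keeps every constraint satisfied while W increases without bound.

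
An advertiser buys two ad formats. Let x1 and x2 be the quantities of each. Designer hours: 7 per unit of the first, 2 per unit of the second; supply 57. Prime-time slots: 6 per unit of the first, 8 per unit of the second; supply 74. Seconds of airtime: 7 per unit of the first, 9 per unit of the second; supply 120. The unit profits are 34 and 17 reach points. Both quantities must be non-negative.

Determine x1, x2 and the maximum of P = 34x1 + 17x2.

x1 = 7, x2 = 4, maximum P = 306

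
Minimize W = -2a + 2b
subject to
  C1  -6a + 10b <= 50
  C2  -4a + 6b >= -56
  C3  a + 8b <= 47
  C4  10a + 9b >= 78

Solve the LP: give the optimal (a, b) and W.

Corner points and W = -2a + 2b:
  (365/19, 66/19) → W = -598/19
  (81/8, -31/12) → W = -305/12
  (201/71, 392/71) → W = 382/71

The optimum lies where -4a + 6b = -56 and a + 8b = 47.
Solving simultaneously gives a = 365/19, b = 66/19.

a = 365/19, b = 66/19, minimum W = -598/19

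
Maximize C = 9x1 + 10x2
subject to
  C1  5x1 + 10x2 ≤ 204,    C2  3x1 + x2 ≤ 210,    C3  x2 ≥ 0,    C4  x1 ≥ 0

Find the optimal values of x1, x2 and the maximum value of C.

x1 = 204/5, x2 = 0, maximum C = 1836/5

Corner points and C = 9x1 + 10x2:
  (204/5, 0) → C = 1836/5
  (0, 102/5) → C = 204
  (0, 0) → C = 0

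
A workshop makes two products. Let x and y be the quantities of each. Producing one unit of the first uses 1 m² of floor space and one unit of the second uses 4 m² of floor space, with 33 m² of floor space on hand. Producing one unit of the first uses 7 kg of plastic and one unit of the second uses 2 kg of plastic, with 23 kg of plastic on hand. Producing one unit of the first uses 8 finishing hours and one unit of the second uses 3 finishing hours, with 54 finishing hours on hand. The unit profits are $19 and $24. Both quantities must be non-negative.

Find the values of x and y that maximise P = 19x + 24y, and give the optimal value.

Feasible corners and P = 19x + 24y:
  (0, 0) → P = 0
  (0, 33/4) → P = 198
  (23/7, 0) → P = 437/7
  (1, 8) → P = 211

x = 1, y = 8, maximum P = 211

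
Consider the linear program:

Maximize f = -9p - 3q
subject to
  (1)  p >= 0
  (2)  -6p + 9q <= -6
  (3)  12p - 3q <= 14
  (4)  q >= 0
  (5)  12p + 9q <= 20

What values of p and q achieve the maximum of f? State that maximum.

p = 1, q = 0, maximum f = -9

Corner points and f = -9p - 3q:
  (6/5, 2/15) → f = -56/5
  (1, 0) → f = -9
  (7/6, 0) → f = -21/2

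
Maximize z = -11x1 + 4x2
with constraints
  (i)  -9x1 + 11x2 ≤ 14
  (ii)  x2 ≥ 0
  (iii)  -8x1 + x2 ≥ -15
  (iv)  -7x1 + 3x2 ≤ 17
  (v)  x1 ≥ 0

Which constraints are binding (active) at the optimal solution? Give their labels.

Extreme points and z = -11x1 + 4x2:
  (179/79, 247/79) → z = -981/79
  (0, 14/11) → z = 56/11
  (15/8, 0) → z = -165/8
  (0, 0) → z = 0

The maximum is at (0, 14/11). Substituting into each constraint, equality holds for (i) and (v); the remaining constraints have slack.

(i) and (v)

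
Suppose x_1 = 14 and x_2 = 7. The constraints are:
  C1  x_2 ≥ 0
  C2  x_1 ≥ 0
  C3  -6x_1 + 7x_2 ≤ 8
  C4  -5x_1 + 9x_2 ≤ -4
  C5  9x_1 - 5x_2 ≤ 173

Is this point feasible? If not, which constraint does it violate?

feasible

C1: 7 ≥ 0 ✓
C2: 14 ≥ 0 ✓
C3: -35 ≤ 8 ✓
C4: -7 ≤ -4 ✓
C5: 91 ≤ 173 ✓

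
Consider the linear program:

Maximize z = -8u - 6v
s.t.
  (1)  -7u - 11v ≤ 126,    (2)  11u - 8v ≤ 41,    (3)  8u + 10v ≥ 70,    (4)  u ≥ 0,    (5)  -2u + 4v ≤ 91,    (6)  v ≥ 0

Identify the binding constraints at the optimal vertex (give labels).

(3) and (4)

Extreme points and z = -8u - 6v:
  (485/87, 221/87) → z = -5206/87
  (223/7, 1083/28) → z = -6817/14
  (0, 7) → z = -42
  (0, 91/4) → z = -273/2

The maximum is at (0, 7). Substituting into each constraint, equality holds for (3) and (4); the remaining constraints have slack.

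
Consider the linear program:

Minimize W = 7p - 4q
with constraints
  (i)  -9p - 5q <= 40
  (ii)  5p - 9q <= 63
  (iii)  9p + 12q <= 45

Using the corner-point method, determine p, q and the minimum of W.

p = -235/21, q = 85/7, minimum W = -2665/21

Vertices and W = 7p - 4q:
  (-45/106, -767/106) → W = 2753/106
  (-235/21, 85/7) → W = -2665/21
  (387/47, -114/47) → W = 3165/47

At the optimal vertex, -9p - 5q = 40 and 9p + 12q = 45.
Solving simultaneously gives p = -235/21, q = 85/7.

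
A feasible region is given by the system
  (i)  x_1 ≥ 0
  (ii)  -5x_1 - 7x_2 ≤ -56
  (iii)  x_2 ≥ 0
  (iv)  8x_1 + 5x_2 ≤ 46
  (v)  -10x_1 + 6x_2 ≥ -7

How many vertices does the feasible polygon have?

3

Pairwise boundary intersections that survive every other constraint:
  (0, 8)
  (0, 46/5)
  (42/31, 218/31)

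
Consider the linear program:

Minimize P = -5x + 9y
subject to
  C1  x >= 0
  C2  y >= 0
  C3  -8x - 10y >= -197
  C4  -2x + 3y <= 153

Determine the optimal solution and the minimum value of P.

Feasible corners and P = -5x + 9y:
  (0, 0) → P = 0
  (0, 197/10) → P = 1773/10
  (197/8, 0) → P = -985/8

The binding constraints are y = 0 and -8x - 10y = -197.
Solving simultaneously gives x = 197/8, y = 0.

x = 197/8, y = 0, minimum P = -985/8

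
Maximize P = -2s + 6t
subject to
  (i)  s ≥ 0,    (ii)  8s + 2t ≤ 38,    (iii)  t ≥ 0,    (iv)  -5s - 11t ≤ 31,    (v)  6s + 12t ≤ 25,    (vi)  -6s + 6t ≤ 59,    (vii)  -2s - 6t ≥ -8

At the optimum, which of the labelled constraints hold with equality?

(i) and (vii)

Vertices and P = -2s + 6t:
  (0, 0) → P = 0
  (0, 4/3) → P = 8
  (4, 0) → P = -8

The maximum is at (0, 4/3). Substituting into each constraint, equality holds for (i) and (vii); the remaining constraints have slack.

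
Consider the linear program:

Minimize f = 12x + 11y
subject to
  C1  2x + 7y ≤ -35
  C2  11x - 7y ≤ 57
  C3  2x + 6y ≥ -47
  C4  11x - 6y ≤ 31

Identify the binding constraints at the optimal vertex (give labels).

C1 and C3

Vertices and f = 12x + 11y:
  (-119/2, 12) → f = -582
  (7/89, -447/89) → f = -4833/89
  (-16/13, -193/26) → f = -2507/26

The minimum is at (-119/2, 12). Substituting into each constraint, equality holds for C1 and C3; the remaining constraints have slack.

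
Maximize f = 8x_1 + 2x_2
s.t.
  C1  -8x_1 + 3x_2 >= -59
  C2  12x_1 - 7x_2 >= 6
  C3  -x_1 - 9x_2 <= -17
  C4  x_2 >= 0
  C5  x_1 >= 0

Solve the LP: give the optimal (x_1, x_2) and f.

x_1 = 79/4, x_2 = 33, maximum f = 224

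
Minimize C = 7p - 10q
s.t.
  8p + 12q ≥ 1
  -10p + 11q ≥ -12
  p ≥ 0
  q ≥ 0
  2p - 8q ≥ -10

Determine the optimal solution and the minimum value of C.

p = 0, q = 5/4, minimum C = -25/2

Extreme points and C = 7p - 10q:
  (0, 1/12) → C = -5/6
  (1/8, 0) → C = 7/8
  (6/5, 0) → C = 42/5
  (103/29, 62/29) → C = 101/29
  (0, 5/4) → C = -25/2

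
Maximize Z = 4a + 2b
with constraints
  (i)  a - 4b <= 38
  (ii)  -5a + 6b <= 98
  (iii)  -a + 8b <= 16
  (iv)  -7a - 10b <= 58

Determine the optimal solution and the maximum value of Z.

a = 92, b = 27/2, maximum Z = 395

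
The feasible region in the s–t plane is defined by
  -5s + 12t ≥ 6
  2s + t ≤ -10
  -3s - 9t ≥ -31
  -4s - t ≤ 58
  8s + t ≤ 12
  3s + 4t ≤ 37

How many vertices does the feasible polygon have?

Intersecting each pair of boundary lines and keeping only the points that satisfy every inequality leaves:
  (-126/29, -38/29)
  (-702/53, -266/53)
  (-121/15, 92/15)
  (-553/33, 298/33)

4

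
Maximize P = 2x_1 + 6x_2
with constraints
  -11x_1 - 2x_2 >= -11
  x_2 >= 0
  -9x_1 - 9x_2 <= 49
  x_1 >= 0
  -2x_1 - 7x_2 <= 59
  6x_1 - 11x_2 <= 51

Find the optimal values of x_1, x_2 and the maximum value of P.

x_1 = 0, x_2 = 11/2, maximum P = 33

The binding constraints are -11x_1 - 2x_2 = -11 and x_1 = 0.
Solving simultaneously gives x_1 = 0, x_2 = 11/2.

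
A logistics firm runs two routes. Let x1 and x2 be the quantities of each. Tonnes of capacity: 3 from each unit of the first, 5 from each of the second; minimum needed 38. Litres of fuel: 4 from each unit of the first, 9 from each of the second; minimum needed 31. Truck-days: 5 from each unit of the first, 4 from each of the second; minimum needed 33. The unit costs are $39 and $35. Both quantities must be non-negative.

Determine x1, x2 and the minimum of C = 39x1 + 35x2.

x1 = 1, x2 = 7, minimum C = 284

Corner points and C = 39x1 + 35x2:
  (0, 33/4) → C = 1155/4
  (38/3, 0) → C = 494
  (1, 7) → C = 284
The feasible region is unbounded (it extends along (0, 1), (1, 0)), but C strictly increases along every unbounded feasible direction, so there is no improving ray and the minimum is attained at a vertex.

At the optimal vertex, 3x1 + 5x2 = 38 and 5x1 + 4x2 = 33.
Solving simultaneously gives x1 = 1, x2 = 7.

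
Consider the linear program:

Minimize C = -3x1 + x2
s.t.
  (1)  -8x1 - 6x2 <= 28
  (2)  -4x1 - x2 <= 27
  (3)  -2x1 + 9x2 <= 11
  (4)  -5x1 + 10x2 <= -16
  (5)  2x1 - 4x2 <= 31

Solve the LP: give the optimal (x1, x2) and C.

At the optimal vertex, -2x1 + 9x2 = 11 and 2x1 - 4x2 = 31.
Solving simultaneously gives x1 = 323/10, x2 = 42/5.

x1 = 323/10, x2 = 42/5, minimum C = -177/2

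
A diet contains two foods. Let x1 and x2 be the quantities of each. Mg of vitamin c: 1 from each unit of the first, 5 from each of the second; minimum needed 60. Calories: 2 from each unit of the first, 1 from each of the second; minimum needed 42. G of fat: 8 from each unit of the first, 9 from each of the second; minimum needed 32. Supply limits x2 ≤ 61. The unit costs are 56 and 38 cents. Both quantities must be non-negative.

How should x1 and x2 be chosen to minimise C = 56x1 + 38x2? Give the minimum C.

x1 = 50/3, x2 = 26/3, minimum C = 3788/3

Vertices and C = 56x1 + 38x2:
  (0, 42) → C = 1596
  (0, 61) → C = 2318
  (60, 0) → C = 3360
  (50/3, 26/3) → C = 3788/3
The feasible region is unbounded (it extends along (1, 0)), but C strictly increases along every unbounded feasible direction, so there is no improving ray and the minimum is attained at a vertex.

The binding constraints are x1 + 5x2 = 60 and 2x1 + x2 = 42.
Solving simultaneously gives x1 = 50/3, x2 = 26/3.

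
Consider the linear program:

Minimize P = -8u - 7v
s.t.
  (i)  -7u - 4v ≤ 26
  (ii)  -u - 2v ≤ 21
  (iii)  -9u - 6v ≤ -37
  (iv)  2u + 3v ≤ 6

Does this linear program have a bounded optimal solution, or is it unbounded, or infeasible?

bounded optimum

Feasible corners and P = -8u - 7v:
  (50/3, -113/6) → P = -3/2
  (75, -48) → P = -264
  (5, -4/3) → P = -92/3
The feasible region has finitely many vertices and no improving ray; the minimum is -264 at (75, -48).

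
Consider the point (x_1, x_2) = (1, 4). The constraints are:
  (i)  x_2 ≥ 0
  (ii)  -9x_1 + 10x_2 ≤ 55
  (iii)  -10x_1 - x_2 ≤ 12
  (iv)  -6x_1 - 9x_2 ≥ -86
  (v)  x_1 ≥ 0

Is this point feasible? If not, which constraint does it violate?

feasible

(i): 4 ≥ 0 ✓
(ii): 31 ≤ 55 ✓
(iii): -14 ≤ 12 ✓
(iv): -42 ≥ -86 ✓
(v): 1 ≥ 0 ✓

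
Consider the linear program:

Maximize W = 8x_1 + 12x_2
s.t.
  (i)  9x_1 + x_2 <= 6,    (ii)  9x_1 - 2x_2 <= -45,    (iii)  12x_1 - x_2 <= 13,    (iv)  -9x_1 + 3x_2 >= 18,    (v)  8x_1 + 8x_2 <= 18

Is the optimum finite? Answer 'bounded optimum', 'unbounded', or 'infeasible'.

From the feasible point (-11, -27), moving in the direction (-8, 8) keeps every constraint satisfied while W increases without bound.

unbounded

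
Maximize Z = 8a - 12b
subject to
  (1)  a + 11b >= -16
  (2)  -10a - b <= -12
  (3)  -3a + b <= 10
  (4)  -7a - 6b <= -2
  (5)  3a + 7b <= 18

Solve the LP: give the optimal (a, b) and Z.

Extreme points and Z = 8a - 12b:
  (118/71, -114/71) → Z = 2312/71
  (155/13, -33/13) → Z = 1636/13
  (70/53, -64/53) → Z = 1328/53
  (66/67, 144/67) → Z = -1200/67

a = 155/13, b = -33/13, maximum Z = 1636/13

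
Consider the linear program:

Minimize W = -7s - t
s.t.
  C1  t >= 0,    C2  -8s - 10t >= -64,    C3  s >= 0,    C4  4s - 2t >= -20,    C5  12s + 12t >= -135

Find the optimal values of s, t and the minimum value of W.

s = 8, t = 0, minimum W = -56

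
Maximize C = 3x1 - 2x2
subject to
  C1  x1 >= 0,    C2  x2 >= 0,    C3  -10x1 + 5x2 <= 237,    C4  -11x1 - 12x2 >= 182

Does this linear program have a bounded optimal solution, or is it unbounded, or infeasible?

infeasible

The boundaries x1 = 0 and x2 = 0 meet at (0, 0), but that point violates -11x1 - 12x2 ≥ 182. Every candidate vertex is excluded by some other constraint, so the feasible region is empty.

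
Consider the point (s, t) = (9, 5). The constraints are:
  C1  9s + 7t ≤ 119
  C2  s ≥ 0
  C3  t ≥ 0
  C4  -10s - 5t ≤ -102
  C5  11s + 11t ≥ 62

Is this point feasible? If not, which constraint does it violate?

C1: 116 ≤ 119 ✓
C2: 9 ≥ 0 ✓
C3: 5 ≥ 0 ✓
C4: -115 ≤ -102 ✓
C5: 154 ≥ 62 ✓

feasible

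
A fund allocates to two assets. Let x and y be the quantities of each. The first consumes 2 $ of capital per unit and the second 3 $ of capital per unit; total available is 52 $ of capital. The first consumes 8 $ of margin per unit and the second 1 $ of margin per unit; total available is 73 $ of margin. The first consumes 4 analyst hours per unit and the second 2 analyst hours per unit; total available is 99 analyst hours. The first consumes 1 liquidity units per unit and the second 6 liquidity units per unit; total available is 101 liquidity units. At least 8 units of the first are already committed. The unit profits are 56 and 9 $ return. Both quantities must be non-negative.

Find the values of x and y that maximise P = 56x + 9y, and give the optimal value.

Corner points and P = 56x + 9y:
  (73/8, 0) → P = 511
  (8, 0) → P = 448
  (8, 9) → P = 529

The binding constraints are 8x + y = 73 and x = 8.
Solving simultaneously gives x = 8, y = 9.

x = 8, y = 9, maximum P = 529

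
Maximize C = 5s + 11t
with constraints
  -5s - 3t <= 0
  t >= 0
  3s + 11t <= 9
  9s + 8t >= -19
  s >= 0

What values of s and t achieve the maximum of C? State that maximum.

Corner points and C = 5s + 11t:
  (0, 0) → C = 0
  (3, 0) → C = 15
  (0, 9/11) → C = 9

s = 3, t = 0, maximum C = 15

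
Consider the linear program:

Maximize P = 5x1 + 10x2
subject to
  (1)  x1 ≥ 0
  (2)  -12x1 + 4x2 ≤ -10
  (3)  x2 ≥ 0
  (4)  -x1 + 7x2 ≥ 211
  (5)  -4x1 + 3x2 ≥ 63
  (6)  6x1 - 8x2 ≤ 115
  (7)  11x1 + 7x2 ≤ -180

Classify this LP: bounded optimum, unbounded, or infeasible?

The boundaries -12x1 + 4x2 = -10 and -4x1 + 3x2 = 63 meet at (141/10, 199/5), but that point violates 11x1 + 7x2 ≤ -180. Every candidate vertex is excluded by some other constraint, so the feasible region is empty.

infeasible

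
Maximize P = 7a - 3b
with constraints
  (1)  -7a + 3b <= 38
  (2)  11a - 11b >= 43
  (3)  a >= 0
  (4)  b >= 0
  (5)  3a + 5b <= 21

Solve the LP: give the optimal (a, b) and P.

a = 7, b = 0, maximum P = 49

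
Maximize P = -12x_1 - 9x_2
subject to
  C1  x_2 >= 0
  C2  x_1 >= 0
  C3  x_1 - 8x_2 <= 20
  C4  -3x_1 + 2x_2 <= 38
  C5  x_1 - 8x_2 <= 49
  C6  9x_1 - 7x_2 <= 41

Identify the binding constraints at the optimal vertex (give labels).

C1 and C2

Feasible corners and P = -12x_1 - 9x_2:
  (0, 0) → P = 0
  (41/9, 0) → P = -164/3
  (0, 19) → P = -171
The feasible region is unbounded (it extends along (2, 3), (7, 9)), but P strictly decreases along every unbounded feasible direction, so there is no improving ray and the maximum is attained at a vertex.

The maximum is at (0, 0). Substituting into each constraint, equality holds for C1 and C2; the remaining constraints have slack.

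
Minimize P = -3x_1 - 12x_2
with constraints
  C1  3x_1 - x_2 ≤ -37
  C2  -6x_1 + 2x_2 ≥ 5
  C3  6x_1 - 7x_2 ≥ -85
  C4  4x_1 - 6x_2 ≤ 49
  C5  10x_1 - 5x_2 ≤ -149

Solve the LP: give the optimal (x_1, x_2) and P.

x_1 = -309/20, x_2 = -11/10, minimum P = 1191/20

Corner points and P = -3x_1 - 12x_2:
  (-853/8, -317/4) → P = 10167/8
  (-309/20, -11/10) → P = 1191/20
  (-1139/40, -543/20) → P = 16449/40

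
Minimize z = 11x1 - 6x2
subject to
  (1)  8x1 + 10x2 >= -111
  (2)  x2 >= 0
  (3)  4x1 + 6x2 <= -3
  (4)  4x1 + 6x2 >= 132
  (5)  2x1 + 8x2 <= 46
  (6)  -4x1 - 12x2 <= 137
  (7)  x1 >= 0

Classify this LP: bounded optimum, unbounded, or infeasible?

Constraints 4x1 + 6x2 ≤ -3 and 4x1 + 6x2 ≥ 132 have parallel boundaries but demand opposite sides — no point can satisfy both, so the region is empty.

infeasible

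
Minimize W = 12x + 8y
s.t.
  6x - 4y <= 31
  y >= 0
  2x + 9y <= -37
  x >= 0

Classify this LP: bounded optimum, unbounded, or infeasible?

infeasible

The boundaries 6x - 4y = 31 and y = 0 meet at (31/6, 0), but that point violates 2x + 9y ≤ -37. Every candidate vertex is excluded by some other constraint, so the feasible region is empty.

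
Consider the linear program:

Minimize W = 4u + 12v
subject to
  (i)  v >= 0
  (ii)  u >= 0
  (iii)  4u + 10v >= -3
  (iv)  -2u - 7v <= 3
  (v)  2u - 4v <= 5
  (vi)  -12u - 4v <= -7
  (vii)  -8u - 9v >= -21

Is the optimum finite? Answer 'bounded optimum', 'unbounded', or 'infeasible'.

bounded optimum

Feasible corners and W = 4u + 12v:
  (5/2, 0) → W = 10
  (7/12, 0) → W = 7/3
  (0, 7/4) → W = 21
  (0, 7/3) → W = 28
  (129/50, 1/25) → W = 54/5
The feasible region has finitely many vertices and no improving ray; the minimum is 7/3 at (7/12, 0).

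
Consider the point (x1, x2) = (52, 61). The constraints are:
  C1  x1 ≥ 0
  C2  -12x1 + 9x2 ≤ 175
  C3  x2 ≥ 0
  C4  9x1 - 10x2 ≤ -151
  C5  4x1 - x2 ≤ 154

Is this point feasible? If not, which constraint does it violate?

not feasible — violates C4

Constraint C4: 9x1 - 10x2 = -142, which is not ≤ -151. All other constraints are satisfied.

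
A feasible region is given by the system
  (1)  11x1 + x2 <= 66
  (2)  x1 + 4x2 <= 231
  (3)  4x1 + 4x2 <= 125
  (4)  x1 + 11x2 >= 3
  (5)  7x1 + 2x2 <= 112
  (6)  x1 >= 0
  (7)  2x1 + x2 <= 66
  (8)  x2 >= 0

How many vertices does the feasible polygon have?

Pairwise boundary intersections that survive every other constraint:
  (139/40, 1111/40)
  (6, 0)
  (0, 125/4)
  (0, 3/11)
  (3, 0)

5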